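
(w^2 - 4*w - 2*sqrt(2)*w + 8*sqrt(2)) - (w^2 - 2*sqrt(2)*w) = -4*w + 8*sqrt(2)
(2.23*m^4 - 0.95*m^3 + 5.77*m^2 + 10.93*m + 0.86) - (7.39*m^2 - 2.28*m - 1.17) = 2.23*m^4 - 0.95*m^3 - 1.62*m^2 + 13.21*m + 2.03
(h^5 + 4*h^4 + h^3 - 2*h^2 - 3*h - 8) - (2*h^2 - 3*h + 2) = h^5 + 4*h^4 + h^3 - 4*h^2 - 10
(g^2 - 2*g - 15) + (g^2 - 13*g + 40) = 2*g^2 - 15*g + 25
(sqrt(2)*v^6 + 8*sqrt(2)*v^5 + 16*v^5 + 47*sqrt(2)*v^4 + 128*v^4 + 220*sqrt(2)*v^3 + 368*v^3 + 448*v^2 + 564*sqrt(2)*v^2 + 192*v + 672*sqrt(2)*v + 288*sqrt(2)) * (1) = sqrt(2)*v^6 + 8*sqrt(2)*v^5 + 16*v^5 + 47*sqrt(2)*v^4 + 128*v^4 + 220*sqrt(2)*v^3 + 368*v^3 + 448*v^2 + 564*sqrt(2)*v^2 + 192*v + 672*sqrt(2)*v + 288*sqrt(2)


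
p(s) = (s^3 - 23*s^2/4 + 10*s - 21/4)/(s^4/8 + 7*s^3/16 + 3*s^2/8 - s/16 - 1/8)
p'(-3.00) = -108.04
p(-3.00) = -65.14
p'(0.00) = -101.00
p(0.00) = 42.00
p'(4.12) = 0.09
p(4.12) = 0.11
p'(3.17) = 0.10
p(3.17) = 0.02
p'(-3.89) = -20.23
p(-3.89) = -21.94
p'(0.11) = -59.61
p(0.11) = 33.28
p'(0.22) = -23.34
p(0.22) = 28.69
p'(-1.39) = 4589.12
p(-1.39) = 1503.01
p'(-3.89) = -20.23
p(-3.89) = -21.94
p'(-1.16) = 63669.32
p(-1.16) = 5860.07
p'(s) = (3*s^2 - 23*s/2 + 10)/(s^4/8 + 7*s^3/16 + 3*s^2/8 - s/16 - 1/8) + (-s^3/2 - 21*s^2/16 - 3*s/4 + 1/16)*(s^3 - 23*s^2/4 + 10*s - 21/4)/(s^4/8 + 7*s^3/16 + 3*s^2/8 - s/16 - 1/8)^2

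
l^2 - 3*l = l*(l - 3)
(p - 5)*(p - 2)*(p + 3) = p^3 - 4*p^2 - 11*p + 30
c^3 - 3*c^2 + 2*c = c*(c - 2)*(c - 1)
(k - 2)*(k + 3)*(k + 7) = k^3 + 8*k^2 + k - 42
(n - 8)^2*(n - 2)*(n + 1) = n^4 - 17*n^3 + 78*n^2 - 32*n - 128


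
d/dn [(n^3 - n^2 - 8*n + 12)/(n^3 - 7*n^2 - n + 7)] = 2*(-3*n^4 + 7*n^3 - 35*n^2 + 77*n - 22)/(n^6 - 14*n^5 + 47*n^4 + 28*n^3 - 97*n^2 - 14*n + 49)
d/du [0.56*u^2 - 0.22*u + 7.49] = 1.12*u - 0.22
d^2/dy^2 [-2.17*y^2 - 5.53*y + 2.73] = -4.34000000000000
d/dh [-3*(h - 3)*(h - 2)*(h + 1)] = -9*h^2 + 24*h - 3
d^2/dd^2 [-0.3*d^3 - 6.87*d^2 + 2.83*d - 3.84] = -1.8*d - 13.74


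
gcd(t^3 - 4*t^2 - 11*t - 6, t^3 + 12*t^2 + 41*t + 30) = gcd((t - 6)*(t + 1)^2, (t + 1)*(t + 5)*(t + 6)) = t + 1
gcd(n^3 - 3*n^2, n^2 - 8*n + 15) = n - 3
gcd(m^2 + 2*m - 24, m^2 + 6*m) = m + 6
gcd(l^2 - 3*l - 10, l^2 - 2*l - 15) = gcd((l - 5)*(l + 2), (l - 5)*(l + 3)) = l - 5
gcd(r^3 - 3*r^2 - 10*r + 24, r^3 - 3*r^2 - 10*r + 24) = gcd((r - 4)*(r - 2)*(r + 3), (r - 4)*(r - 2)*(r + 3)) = r^3 - 3*r^2 - 10*r + 24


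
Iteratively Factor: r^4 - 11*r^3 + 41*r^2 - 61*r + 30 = (r - 1)*(r^3 - 10*r^2 + 31*r - 30) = (r - 2)*(r - 1)*(r^2 - 8*r + 15) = (r - 5)*(r - 2)*(r - 1)*(r - 3)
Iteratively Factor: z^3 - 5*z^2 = (z)*(z^2 - 5*z) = z^2*(z - 5)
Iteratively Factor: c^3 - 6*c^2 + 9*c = (c - 3)*(c^2 - 3*c) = c*(c - 3)*(c - 3)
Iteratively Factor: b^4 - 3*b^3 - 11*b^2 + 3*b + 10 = (b + 1)*(b^3 - 4*b^2 - 7*b + 10) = (b - 1)*(b + 1)*(b^2 - 3*b - 10) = (b - 5)*(b - 1)*(b + 1)*(b + 2)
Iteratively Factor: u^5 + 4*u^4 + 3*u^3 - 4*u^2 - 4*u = (u + 1)*(u^4 + 3*u^3 - 4*u) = u*(u + 1)*(u^3 + 3*u^2 - 4) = u*(u + 1)*(u + 2)*(u^2 + u - 2) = u*(u - 1)*(u + 1)*(u + 2)*(u + 2)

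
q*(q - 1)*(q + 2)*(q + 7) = q^4 + 8*q^3 + 5*q^2 - 14*q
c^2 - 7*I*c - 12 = (c - 4*I)*(c - 3*I)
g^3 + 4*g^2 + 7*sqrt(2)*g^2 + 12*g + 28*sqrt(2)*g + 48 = (g + 4)*(g + sqrt(2))*(g + 6*sqrt(2))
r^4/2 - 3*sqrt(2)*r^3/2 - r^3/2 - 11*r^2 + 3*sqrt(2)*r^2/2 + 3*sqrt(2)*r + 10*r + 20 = (r/2 + sqrt(2))*(r - 2)*(r + 1)*(r - 5*sqrt(2))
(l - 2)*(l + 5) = l^2 + 3*l - 10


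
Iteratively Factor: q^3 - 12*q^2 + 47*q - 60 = (q - 4)*(q^2 - 8*q + 15) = (q - 4)*(q - 3)*(q - 5)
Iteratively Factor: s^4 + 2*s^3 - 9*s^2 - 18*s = (s - 3)*(s^3 + 5*s^2 + 6*s) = (s - 3)*(s + 2)*(s^2 + 3*s) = s*(s - 3)*(s + 2)*(s + 3)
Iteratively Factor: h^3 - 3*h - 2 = (h + 1)*(h^2 - h - 2) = (h - 2)*(h + 1)*(h + 1)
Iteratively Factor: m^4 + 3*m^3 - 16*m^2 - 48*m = (m - 4)*(m^3 + 7*m^2 + 12*m) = (m - 4)*(m + 4)*(m^2 + 3*m) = (m - 4)*(m + 3)*(m + 4)*(m)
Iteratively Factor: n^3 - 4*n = (n - 2)*(n^2 + 2*n) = n*(n - 2)*(n + 2)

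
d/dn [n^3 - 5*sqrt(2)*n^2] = n*(3*n - 10*sqrt(2))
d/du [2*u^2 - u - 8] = 4*u - 1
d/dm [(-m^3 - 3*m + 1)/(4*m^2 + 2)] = (-2*m^4 + 3*m^2 - 4*m - 3)/(2*(4*m^4 + 4*m^2 + 1))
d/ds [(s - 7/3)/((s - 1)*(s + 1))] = (-s^2 + 14*s/3 - 1)/(s^4 - 2*s^2 + 1)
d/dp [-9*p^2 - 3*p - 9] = -18*p - 3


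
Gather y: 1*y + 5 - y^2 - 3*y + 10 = -y^2 - 2*y + 15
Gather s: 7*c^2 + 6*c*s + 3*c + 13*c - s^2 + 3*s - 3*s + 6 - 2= 7*c^2 + 6*c*s + 16*c - s^2 + 4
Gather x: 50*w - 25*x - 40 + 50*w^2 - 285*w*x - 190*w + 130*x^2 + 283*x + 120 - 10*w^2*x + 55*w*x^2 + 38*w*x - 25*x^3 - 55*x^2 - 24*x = 50*w^2 - 140*w - 25*x^3 + x^2*(55*w + 75) + x*(-10*w^2 - 247*w + 234) + 80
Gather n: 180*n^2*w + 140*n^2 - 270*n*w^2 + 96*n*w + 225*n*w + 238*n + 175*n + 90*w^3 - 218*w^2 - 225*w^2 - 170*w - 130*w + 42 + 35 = n^2*(180*w + 140) + n*(-270*w^2 + 321*w + 413) + 90*w^3 - 443*w^2 - 300*w + 77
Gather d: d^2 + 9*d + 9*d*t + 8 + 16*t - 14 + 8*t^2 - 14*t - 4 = d^2 + d*(9*t + 9) + 8*t^2 + 2*t - 10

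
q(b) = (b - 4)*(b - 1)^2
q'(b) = (b - 4)*(2*b - 2) + (b - 1)^2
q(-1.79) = -45.07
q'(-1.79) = 40.09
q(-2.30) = -68.61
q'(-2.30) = 52.47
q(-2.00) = -54.00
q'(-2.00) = 45.00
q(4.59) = 7.60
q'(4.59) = 17.12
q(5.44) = 28.39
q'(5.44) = 32.50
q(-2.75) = -94.92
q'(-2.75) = 64.69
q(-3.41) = -144.11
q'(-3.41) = 84.80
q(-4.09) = -209.60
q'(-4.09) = 108.26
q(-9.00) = -1300.00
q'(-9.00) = 360.00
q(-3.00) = -112.00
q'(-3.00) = 72.00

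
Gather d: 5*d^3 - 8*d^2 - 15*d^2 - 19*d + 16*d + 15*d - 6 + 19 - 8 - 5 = 5*d^3 - 23*d^2 + 12*d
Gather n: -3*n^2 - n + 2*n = -3*n^2 + n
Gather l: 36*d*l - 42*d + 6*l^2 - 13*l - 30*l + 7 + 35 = -42*d + 6*l^2 + l*(36*d - 43) + 42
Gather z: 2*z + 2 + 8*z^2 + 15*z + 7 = 8*z^2 + 17*z + 9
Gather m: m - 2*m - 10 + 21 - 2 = 9 - m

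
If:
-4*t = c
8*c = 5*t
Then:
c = 0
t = 0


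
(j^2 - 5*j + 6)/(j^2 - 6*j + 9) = (j - 2)/(j - 3)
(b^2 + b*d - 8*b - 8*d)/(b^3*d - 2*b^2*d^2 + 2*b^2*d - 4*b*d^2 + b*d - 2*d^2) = (b^2 + b*d - 8*b - 8*d)/(d*(b^3 - 2*b^2*d + 2*b^2 - 4*b*d + b - 2*d))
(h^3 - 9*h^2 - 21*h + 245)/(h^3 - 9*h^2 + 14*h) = (h^2 - 2*h - 35)/(h*(h - 2))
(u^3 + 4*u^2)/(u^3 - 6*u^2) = (u + 4)/(u - 6)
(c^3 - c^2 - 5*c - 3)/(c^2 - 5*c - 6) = (c^2 - 2*c - 3)/(c - 6)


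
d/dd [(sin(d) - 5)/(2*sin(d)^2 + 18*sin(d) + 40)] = (10*sin(d) + cos(d)^2 + 64)*cos(d)/(2*(sin(d)^2 + 9*sin(d) + 20)^2)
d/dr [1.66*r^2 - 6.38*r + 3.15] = 3.32*r - 6.38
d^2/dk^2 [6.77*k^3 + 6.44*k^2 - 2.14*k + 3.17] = 40.62*k + 12.88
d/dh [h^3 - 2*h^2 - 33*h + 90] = 3*h^2 - 4*h - 33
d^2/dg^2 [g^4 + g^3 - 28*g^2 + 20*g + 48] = 12*g^2 + 6*g - 56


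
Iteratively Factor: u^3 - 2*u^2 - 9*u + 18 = (u - 2)*(u^2 - 9) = (u - 2)*(u + 3)*(u - 3)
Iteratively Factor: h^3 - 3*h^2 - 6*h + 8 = (h + 2)*(h^2 - 5*h + 4) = (h - 1)*(h + 2)*(h - 4)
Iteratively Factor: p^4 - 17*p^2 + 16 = (p - 1)*(p^3 + p^2 - 16*p - 16) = (p - 4)*(p - 1)*(p^2 + 5*p + 4) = (p - 4)*(p - 1)*(p + 4)*(p + 1)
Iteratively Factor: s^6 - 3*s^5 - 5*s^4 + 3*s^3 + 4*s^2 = (s)*(s^5 - 3*s^4 - 5*s^3 + 3*s^2 + 4*s) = s*(s + 1)*(s^4 - 4*s^3 - s^2 + 4*s) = s*(s + 1)^2*(s^3 - 5*s^2 + 4*s) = s*(s - 4)*(s + 1)^2*(s^2 - s) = s^2*(s - 4)*(s + 1)^2*(s - 1)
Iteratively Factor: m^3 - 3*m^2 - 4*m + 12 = (m + 2)*(m^2 - 5*m + 6) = (m - 2)*(m + 2)*(m - 3)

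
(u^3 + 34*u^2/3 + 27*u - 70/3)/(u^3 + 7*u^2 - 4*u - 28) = (3*u^2 + 13*u - 10)/(3*(u^2 - 4))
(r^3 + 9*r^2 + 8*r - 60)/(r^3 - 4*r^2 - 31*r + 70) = (r + 6)/(r - 7)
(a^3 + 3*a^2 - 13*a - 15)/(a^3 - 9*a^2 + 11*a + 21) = (a + 5)/(a - 7)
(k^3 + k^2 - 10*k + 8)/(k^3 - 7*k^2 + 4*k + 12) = (k^2 + 3*k - 4)/(k^2 - 5*k - 6)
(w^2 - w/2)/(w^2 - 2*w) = (w - 1/2)/(w - 2)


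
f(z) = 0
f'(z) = 0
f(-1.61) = 0.00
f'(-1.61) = 0.00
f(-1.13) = 0.00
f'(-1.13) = 0.00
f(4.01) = 0.00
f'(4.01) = 0.00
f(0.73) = 0.00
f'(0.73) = 0.00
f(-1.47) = 0.00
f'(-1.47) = 0.00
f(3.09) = 0.00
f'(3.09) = 0.00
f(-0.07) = 0.00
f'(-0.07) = 0.00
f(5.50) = 0.00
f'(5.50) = 0.00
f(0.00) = 0.00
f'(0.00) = 0.00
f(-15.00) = 0.00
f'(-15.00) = 0.00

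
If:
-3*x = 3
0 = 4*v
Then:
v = 0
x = -1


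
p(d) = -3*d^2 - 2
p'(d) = -6*d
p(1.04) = -5.24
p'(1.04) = -6.24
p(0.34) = -2.35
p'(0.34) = -2.04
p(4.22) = -55.43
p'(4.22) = -25.32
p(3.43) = -37.29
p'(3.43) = -20.58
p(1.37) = -7.63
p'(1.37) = -8.22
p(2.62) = -22.59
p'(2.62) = -15.72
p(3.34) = -35.47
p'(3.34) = -20.04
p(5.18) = -82.50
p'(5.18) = -31.08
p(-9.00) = -245.00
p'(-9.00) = 54.00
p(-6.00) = -110.00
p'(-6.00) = 36.00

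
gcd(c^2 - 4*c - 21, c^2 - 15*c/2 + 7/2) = c - 7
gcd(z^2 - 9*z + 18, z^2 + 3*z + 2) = 1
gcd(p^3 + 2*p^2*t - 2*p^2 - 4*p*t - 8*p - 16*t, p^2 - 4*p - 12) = p + 2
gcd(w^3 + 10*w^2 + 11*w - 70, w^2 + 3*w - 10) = w^2 + 3*w - 10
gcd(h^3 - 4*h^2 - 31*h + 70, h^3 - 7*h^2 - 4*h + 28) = h^2 - 9*h + 14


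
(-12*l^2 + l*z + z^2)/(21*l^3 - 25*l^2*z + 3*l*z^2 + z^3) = (4*l + z)/(-7*l^2 + 6*l*z + z^2)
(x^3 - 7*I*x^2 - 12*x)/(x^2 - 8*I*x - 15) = x*(x - 4*I)/(x - 5*I)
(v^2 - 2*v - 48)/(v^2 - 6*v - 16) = (v + 6)/(v + 2)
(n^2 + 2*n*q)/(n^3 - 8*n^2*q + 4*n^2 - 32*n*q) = (n + 2*q)/(n^2 - 8*n*q + 4*n - 32*q)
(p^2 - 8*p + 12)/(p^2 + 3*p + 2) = (p^2 - 8*p + 12)/(p^2 + 3*p + 2)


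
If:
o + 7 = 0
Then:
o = -7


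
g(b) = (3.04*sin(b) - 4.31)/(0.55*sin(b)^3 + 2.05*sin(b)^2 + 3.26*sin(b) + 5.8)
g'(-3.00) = -1.00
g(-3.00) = -0.88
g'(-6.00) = 0.74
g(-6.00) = -0.50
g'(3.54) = -1.00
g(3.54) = -1.14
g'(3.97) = -0.75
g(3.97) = -1.53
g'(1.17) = 0.15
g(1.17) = -0.14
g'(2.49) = -0.45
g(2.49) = -0.29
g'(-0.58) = 0.93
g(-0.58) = -1.32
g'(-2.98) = -1.00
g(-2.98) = -0.90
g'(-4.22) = -0.19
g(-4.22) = -0.15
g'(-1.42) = 0.17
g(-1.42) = -1.81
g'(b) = (3.04*sin(b) - 4.31)*(-1.65*sin(b)^2*cos(b) - 4.1*sin(b)*cos(b) - 3.26*cos(b))/(0.55*sin(b)^3 + 2.05*sin(b)^2 + 3.26*sin(b) + 5.8)^2 + 3.04*cos(b)/(0.55*sin(b)^3 + 2.05*sin(b)^2 + 3.26*sin(b) + 5.8)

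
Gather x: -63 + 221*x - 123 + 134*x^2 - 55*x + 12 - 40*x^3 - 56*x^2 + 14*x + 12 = -40*x^3 + 78*x^2 + 180*x - 162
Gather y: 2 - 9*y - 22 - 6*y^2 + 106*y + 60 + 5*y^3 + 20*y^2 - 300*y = 5*y^3 + 14*y^2 - 203*y + 40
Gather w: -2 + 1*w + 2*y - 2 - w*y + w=w*(2 - y) + 2*y - 4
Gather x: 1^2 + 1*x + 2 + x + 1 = 2*x + 4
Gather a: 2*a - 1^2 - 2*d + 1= 2*a - 2*d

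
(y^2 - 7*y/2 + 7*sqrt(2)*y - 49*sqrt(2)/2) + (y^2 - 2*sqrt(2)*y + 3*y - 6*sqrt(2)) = 2*y^2 - y/2 + 5*sqrt(2)*y - 61*sqrt(2)/2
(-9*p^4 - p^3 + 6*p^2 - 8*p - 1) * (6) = -54*p^4 - 6*p^3 + 36*p^2 - 48*p - 6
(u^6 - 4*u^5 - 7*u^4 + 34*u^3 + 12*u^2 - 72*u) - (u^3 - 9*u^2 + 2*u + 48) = u^6 - 4*u^5 - 7*u^4 + 33*u^3 + 21*u^2 - 74*u - 48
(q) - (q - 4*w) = 4*w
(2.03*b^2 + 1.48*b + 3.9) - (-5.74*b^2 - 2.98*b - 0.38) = 7.77*b^2 + 4.46*b + 4.28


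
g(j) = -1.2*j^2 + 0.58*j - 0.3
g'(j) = 0.58 - 2.4*j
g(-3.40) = -16.14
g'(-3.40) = 8.74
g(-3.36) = -15.80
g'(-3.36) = 8.64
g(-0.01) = -0.31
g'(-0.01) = 0.60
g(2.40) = -5.82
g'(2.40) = -5.18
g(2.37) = -5.67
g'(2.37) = -5.11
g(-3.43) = -16.41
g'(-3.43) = 8.81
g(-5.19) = -35.63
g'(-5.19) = 13.04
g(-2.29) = -7.92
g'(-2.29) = 6.08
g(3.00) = -9.36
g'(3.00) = -6.62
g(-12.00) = -180.06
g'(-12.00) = 29.38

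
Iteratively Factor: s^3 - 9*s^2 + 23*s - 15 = (s - 3)*(s^2 - 6*s + 5) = (s - 3)*(s - 1)*(s - 5)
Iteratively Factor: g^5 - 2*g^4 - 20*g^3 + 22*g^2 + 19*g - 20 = (g - 5)*(g^4 + 3*g^3 - 5*g^2 - 3*g + 4) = (g - 5)*(g - 1)*(g^3 + 4*g^2 - g - 4) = (g - 5)*(g - 1)*(g + 4)*(g^2 - 1) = (g - 5)*(g - 1)^2*(g + 4)*(g + 1)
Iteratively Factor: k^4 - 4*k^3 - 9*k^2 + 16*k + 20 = (k - 5)*(k^3 + k^2 - 4*k - 4) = (k - 5)*(k - 2)*(k^2 + 3*k + 2) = (k - 5)*(k - 2)*(k + 2)*(k + 1)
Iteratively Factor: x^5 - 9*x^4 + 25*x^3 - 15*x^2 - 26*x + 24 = (x - 1)*(x^4 - 8*x^3 + 17*x^2 + 2*x - 24) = (x - 3)*(x - 1)*(x^3 - 5*x^2 + 2*x + 8) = (x - 3)*(x - 1)*(x + 1)*(x^2 - 6*x + 8) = (x - 4)*(x - 3)*(x - 1)*(x + 1)*(x - 2)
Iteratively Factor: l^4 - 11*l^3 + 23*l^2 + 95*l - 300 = (l + 3)*(l^3 - 14*l^2 + 65*l - 100) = (l - 4)*(l + 3)*(l^2 - 10*l + 25) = (l - 5)*(l - 4)*(l + 3)*(l - 5)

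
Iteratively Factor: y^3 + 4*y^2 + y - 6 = (y + 2)*(y^2 + 2*y - 3) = (y + 2)*(y + 3)*(y - 1)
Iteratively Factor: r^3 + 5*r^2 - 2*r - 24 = (r + 4)*(r^2 + r - 6) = (r - 2)*(r + 4)*(r + 3)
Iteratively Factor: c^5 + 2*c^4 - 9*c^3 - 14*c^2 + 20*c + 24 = (c - 2)*(c^4 + 4*c^3 - c^2 - 16*c - 12) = (c - 2)*(c + 1)*(c^3 + 3*c^2 - 4*c - 12) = (c - 2)*(c + 1)*(c + 2)*(c^2 + c - 6) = (c - 2)^2*(c + 1)*(c + 2)*(c + 3)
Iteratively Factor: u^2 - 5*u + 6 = (u - 3)*(u - 2)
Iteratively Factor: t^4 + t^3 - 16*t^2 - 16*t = (t + 4)*(t^3 - 3*t^2 - 4*t) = (t + 1)*(t + 4)*(t^2 - 4*t) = (t - 4)*(t + 1)*(t + 4)*(t)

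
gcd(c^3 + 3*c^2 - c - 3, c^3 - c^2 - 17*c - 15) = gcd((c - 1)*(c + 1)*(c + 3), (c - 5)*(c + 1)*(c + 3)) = c^2 + 4*c + 3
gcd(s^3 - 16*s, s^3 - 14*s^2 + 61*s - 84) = s - 4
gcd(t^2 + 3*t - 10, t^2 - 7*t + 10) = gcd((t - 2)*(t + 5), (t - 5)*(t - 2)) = t - 2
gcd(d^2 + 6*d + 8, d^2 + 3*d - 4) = d + 4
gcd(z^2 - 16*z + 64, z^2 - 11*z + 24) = z - 8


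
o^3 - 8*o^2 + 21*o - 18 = (o - 3)^2*(o - 2)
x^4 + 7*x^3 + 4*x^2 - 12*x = x*(x - 1)*(x + 2)*(x + 6)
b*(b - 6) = b^2 - 6*b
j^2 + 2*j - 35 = (j - 5)*(j + 7)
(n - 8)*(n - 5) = n^2 - 13*n + 40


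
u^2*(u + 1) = u^3 + u^2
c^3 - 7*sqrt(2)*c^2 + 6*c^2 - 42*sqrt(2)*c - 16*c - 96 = (c + 6)*(c - 8*sqrt(2))*(c + sqrt(2))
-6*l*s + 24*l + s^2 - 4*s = (-6*l + s)*(s - 4)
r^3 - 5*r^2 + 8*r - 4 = (r - 2)^2*(r - 1)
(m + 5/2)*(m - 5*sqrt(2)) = m^2 - 5*sqrt(2)*m + 5*m/2 - 25*sqrt(2)/2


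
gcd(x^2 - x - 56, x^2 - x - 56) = x^2 - x - 56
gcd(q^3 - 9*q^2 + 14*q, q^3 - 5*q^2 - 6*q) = q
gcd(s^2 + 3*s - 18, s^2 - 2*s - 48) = s + 6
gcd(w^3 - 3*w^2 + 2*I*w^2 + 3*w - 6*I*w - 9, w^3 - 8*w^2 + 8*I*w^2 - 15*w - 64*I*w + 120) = w + 3*I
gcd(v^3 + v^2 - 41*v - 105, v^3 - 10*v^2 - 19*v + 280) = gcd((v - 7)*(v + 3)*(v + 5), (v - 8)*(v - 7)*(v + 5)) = v^2 - 2*v - 35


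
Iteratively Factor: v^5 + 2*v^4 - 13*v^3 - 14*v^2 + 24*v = (v)*(v^4 + 2*v^3 - 13*v^2 - 14*v + 24) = v*(v + 2)*(v^3 - 13*v + 12) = v*(v - 3)*(v + 2)*(v^2 + 3*v - 4) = v*(v - 3)*(v + 2)*(v + 4)*(v - 1)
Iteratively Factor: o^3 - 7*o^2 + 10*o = (o - 5)*(o^2 - 2*o) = o*(o - 5)*(o - 2)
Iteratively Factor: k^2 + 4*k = (k)*(k + 4)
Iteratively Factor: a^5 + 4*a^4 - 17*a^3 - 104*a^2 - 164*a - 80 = (a - 5)*(a^4 + 9*a^3 + 28*a^2 + 36*a + 16) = (a - 5)*(a + 1)*(a^3 + 8*a^2 + 20*a + 16) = (a - 5)*(a + 1)*(a + 4)*(a^2 + 4*a + 4) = (a - 5)*(a + 1)*(a + 2)*(a + 4)*(a + 2)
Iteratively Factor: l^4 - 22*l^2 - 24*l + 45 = (l + 3)*(l^3 - 3*l^2 - 13*l + 15) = (l - 5)*(l + 3)*(l^2 + 2*l - 3) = (l - 5)*(l + 3)^2*(l - 1)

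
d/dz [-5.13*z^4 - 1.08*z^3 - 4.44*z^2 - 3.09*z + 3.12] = -20.52*z^3 - 3.24*z^2 - 8.88*z - 3.09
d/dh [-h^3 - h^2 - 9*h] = -3*h^2 - 2*h - 9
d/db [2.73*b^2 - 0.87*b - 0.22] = 5.46*b - 0.87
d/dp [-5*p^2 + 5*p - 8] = 5 - 10*p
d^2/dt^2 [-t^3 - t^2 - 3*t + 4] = -6*t - 2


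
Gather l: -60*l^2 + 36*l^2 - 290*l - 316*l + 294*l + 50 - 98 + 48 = -24*l^2 - 312*l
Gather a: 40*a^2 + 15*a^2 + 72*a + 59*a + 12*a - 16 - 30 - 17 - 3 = 55*a^2 + 143*a - 66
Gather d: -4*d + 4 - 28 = -4*d - 24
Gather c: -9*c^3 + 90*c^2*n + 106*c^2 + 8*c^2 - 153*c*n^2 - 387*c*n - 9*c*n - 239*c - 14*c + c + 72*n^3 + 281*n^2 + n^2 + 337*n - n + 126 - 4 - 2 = -9*c^3 + c^2*(90*n + 114) + c*(-153*n^2 - 396*n - 252) + 72*n^3 + 282*n^2 + 336*n + 120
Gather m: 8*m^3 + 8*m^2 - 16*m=8*m^3 + 8*m^2 - 16*m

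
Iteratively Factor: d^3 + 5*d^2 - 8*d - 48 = (d - 3)*(d^2 + 8*d + 16) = (d - 3)*(d + 4)*(d + 4)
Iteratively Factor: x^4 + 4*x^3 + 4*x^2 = (x)*(x^3 + 4*x^2 + 4*x) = x^2*(x^2 + 4*x + 4) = x^2*(x + 2)*(x + 2)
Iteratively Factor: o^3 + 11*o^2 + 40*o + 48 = (o + 3)*(o^2 + 8*o + 16) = (o + 3)*(o + 4)*(o + 4)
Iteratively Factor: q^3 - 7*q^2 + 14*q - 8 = (q - 4)*(q^2 - 3*q + 2) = (q - 4)*(q - 1)*(q - 2)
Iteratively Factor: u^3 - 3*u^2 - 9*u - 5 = (u - 5)*(u^2 + 2*u + 1) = (u - 5)*(u + 1)*(u + 1)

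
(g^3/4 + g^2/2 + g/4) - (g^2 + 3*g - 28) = g^3/4 - g^2/2 - 11*g/4 + 28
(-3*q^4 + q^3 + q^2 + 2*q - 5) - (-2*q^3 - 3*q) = -3*q^4 + 3*q^3 + q^2 + 5*q - 5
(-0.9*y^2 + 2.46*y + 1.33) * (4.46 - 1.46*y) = 1.314*y^3 - 7.6056*y^2 + 9.0298*y + 5.9318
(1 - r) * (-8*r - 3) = 8*r^2 - 5*r - 3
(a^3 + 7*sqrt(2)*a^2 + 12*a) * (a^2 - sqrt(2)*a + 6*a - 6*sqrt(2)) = a^5 + 6*a^4 + 6*sqrt(2)*a^4 - 2*a^3 + 36*sqrt(2)*a^3 - 12*sqrt(2)*a^2 - 12*a^2 - 72*sqrt(2)*a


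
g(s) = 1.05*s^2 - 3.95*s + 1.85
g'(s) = 2.1*s - 3.95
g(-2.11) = 14.86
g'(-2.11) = -8.38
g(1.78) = -1.85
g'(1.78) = -0.21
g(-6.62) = 74.01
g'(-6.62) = -17.85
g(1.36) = -1.58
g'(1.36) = -1.09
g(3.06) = -0.41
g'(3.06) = 2.48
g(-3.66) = 30.37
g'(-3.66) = -11.64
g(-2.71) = 20.27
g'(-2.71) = -9.64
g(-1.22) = 8.23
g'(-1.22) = -6.51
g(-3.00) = 23.15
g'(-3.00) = -10.25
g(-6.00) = 63.35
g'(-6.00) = -16.55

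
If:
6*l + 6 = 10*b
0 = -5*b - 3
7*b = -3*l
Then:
No Solution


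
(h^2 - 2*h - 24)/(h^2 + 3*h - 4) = (h - 6)/(h - 1)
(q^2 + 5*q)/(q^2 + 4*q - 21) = q*(q + 5)/(q^2 + 4*q - 21)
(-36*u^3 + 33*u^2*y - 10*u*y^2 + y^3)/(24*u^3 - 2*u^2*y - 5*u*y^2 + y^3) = (-3*u + y)/(2*u + y)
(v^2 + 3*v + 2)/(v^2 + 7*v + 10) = (v + 1)/(v + 5)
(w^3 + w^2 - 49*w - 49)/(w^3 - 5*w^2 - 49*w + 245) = (w + 1)/(w - 5)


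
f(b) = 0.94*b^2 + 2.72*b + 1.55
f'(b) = 1.88*b + 2.72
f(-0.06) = 1.39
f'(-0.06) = 2.61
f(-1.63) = -0.39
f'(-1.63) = -0.34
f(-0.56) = 0.32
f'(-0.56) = 1.67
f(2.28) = 12.64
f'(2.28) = 7.01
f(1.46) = 7.52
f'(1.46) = 5.46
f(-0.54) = 0.36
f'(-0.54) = 1.70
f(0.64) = 3.68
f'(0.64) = 3.92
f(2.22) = 12.22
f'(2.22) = 6.89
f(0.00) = 1.55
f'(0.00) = 2.72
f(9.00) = 102.17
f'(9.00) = 19.64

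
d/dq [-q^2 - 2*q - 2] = -2*q - 2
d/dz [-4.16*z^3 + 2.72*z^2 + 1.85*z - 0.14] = -12.48*z^2 + 5.44*z + 1.85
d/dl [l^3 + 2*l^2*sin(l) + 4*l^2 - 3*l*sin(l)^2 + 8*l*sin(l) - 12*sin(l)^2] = 2*l^2*cos(l) + 3*l^2 + 4*l*sin(l) - 3*l*sin(2*l) + 8*l*cos(l) + 8*l - 3*sin(l)^2 + 8*sin(l) - 12*sin(2*l)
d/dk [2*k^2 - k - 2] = 4*k - 1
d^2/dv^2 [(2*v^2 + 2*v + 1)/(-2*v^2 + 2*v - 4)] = (-4*v^3 + 9*v^2 + 15*v - 11)/(v^6 - 3*v^5 + 9*v^4 - 13*v^3 + 18*v^2 - 12*v + 8)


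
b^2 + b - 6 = (b - 2)*(b + 3)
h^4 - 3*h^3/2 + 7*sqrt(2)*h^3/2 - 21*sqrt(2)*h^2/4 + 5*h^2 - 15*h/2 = h*(h - 3/2)*(h + sqrt(2))*(h + 5*sqrt(2)/2)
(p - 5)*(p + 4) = p^2 - p - 20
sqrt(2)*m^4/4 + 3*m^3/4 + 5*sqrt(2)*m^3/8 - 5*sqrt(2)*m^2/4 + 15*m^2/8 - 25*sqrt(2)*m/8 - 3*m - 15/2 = (m/2 + sqrt(2))*(m + 5/2)*(m - 3*sqrt(2)/2)*(sqrt(2)*m/2 + 1)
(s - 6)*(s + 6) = s^2 - 36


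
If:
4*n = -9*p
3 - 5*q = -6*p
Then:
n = 9/8 - 15*q/8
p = 5*q/6 - 1/2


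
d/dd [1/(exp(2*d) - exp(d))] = (1 - 2*exp(d))*exp(-d)/(1 - exp(d))^2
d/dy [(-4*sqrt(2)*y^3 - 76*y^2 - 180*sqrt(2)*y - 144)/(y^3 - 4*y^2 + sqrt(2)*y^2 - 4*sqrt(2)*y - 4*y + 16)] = 4*((-3*sqrt(2)*y^2 - 38*y - 45*sqrt(2))*(y^3 - 4*y^2 + sqrt(2)*y^2 - 4*sqrt(2)*y - 4*y + 16) - (sqrt(2)*y^3 + 19*y^2 + 45*sqrt(2)*y + 36)*(-3*y^2 - 2*sqrt(2)*y + 8*y + 4 + 4*sqrt(2)))/(y^3 - 4*y^2 + sqrt(2)*y^2 - 4*sqrt(2)*y - 4*y + 16)^2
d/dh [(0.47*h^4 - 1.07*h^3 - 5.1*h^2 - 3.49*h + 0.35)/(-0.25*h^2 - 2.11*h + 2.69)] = (-0.235*h^5 - 2.7076*h^4 + 9.5726*h^3 + 1.2536*h^2 - 27.263*h - 8.6496)/(0.0625*h^4 + 1.055*h^3 + 3.1071*h^2 - 11.3518*h + 7.2361)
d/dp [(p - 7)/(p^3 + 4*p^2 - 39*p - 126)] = (p^3 + 4*p^2 - 39*p - (p - 7)*(3*p^2 + 8*p - 39) - 126)/(p^3 + 4*p^2 - 39*p - 126)^2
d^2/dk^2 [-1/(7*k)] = -2/(7*k^3)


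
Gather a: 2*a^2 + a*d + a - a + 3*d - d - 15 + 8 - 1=2*a^2 + a*d + 2*d - 8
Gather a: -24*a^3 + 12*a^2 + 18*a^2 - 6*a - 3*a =-24*a^3 + 30*a^2 - 9*a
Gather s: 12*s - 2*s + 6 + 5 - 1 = 10*s + 10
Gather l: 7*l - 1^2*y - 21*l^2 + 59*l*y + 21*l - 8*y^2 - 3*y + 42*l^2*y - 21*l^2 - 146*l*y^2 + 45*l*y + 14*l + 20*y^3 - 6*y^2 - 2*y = l^2*(42*y - 42) + l*(-146*y^2 + 104*y + 42) + 20*y^3 - 14*y^2 - 6*y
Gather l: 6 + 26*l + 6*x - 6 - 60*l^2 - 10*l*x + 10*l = -60*l^2 + l*(36 - 10*x) + 6*x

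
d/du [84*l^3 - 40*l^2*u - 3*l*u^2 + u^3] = -40*l^2 - 6*l*u + 3*u^2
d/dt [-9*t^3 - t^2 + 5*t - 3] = -27*t^2 - 2*t + 5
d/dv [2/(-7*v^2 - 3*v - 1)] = 2*(14*v + 3)/(7*v^2 + 3*v + 1)^2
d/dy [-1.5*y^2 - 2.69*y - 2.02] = -3.0*y - 2.69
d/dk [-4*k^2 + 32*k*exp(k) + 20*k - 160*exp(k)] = 32*k*exp(k) - 8*k - 128*exp(k) + 20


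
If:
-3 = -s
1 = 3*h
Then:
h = 1/3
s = 3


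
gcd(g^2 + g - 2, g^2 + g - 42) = 1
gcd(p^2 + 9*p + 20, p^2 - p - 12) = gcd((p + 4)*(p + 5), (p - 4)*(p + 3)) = 1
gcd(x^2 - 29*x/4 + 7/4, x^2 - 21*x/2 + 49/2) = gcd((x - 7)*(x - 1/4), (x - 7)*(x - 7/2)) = x - 7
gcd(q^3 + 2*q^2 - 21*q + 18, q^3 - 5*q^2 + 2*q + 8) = 1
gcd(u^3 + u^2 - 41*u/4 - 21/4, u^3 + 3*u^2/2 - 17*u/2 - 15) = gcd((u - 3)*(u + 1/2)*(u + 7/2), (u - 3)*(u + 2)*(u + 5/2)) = u - 3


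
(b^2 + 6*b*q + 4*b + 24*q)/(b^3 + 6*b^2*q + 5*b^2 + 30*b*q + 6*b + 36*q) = (b + 4)/(b^2 + 5*b + 6)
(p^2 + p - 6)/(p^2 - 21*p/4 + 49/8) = 8*(p^2 + p - 6)/(8*p^2 - 42*p + 49)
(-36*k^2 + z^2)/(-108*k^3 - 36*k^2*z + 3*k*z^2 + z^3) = 1/(3*k + z)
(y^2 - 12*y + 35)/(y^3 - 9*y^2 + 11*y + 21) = (y - 5)/(y^2 - 2*y - 3)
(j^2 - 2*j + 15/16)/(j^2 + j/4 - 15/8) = (4*j - 3)/(2*(2*j + 3))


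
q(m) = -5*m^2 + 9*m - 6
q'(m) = 9 - 10*m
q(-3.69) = -107.29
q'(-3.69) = 45.90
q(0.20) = -4.40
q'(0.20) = 7.00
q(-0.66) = -14.12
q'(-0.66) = 15.60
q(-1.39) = -28.17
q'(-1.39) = 22.90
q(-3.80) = -112.40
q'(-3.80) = 47.00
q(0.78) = -2.02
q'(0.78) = 1.20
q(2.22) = -10.66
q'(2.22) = -13.20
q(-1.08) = -21.55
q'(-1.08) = 19.80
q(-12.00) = -834.00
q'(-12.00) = 129.00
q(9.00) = -330.00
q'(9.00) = -81.00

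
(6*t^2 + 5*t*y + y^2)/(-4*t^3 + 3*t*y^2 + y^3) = (3*t + y)/(-2*t^2 + t*y + y^2)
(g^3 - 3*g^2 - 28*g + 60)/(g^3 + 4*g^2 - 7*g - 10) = (g - 6)/(g + 1)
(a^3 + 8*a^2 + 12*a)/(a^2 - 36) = a*(a + 2)/(a - 6)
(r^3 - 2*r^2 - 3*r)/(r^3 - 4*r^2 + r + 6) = r/(r - 2)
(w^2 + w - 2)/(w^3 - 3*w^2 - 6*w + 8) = 1/(w - 4)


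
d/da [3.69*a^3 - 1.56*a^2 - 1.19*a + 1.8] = 11.07*a^2 - 3.12*a - 1.19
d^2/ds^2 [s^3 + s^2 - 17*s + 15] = 6*s + 2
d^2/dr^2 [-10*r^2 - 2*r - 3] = -20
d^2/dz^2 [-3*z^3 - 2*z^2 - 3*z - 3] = -18*z - 4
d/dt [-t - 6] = -1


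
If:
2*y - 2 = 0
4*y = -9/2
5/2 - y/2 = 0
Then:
No Solution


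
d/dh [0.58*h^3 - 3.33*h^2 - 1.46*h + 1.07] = 1.74*h^2 - 6.66*h - 1.46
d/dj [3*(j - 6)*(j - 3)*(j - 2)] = 9*j^2 - 66*j + 108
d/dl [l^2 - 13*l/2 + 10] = 2*l - 13/2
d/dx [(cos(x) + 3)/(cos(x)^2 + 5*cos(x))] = (sin(x) + 15*sin(x)/cos(x)^2 + 6*tan(x))/(cos(x) + 5)^2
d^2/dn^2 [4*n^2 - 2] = 8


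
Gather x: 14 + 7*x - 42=7*x - 28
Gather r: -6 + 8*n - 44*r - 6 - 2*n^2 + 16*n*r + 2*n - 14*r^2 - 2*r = -2*n^2 + 10*n - 14*r^2 + r*(16*n - 46) - 12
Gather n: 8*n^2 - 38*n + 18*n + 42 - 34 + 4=8*n^2 - 20*n + 12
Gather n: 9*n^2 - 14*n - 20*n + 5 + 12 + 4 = 9*n^2 - 34*n + 21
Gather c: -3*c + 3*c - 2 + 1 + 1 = 0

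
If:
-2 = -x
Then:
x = 2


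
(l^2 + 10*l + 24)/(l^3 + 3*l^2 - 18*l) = (l + 4)/(l*(l - 3))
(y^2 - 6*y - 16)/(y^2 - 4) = (y - 8)/(y - 2)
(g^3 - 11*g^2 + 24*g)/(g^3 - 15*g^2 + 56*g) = (g - 3)/(g - 7)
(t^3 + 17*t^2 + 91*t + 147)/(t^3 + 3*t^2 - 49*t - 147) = (t + 7)/(t - 7)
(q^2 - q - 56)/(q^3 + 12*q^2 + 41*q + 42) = (q - 8)/(q^2 + 5*q + 6)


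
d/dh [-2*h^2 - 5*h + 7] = -4*h - 5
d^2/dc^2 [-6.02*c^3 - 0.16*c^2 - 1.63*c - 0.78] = -36.12*c - 0.32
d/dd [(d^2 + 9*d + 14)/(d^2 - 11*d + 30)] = 4*(-5*d^2 + 8*d + 106)/(d^4 - 22*d^3 + 181*d^2 - 660*d + 900)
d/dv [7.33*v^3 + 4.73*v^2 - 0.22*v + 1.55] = 21.99*v^2 + 9.46*v - 0.22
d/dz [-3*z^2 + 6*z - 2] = 6 - 6*z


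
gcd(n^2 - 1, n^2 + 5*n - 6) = n - 1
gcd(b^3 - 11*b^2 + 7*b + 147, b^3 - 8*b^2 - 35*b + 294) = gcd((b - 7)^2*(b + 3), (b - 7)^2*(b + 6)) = b^2 - 14*b + 49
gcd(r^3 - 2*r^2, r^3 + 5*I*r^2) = r^2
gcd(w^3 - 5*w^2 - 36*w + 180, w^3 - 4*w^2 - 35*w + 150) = w^2 + w - 30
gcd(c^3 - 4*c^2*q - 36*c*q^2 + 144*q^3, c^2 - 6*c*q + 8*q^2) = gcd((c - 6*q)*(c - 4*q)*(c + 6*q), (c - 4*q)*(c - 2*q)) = -c + 4*q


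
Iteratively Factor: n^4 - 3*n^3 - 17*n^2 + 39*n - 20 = (n - 1)*(n^3 - 2*n^2 - 19*n + 20) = (n - 5)*(n - 1)*(n^2 + 3*n - 4) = (n - 5)*(n - 1)^2*(n + 4)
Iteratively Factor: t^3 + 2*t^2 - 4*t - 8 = (t + 2)*(t^2 - 4) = (t + 2)^2*(t - 2)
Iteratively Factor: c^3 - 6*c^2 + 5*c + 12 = (c - 3)*(c^2 - 3*c - 4) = (c - 3)*(c + 1)*(c - 4)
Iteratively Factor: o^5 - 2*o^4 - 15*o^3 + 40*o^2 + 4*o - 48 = (o - 3)*(o^4 + o^3 - 12*o^2 + 4*o + 16) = (o - 3)*(o + 1)*(o^3 - 12*o + 16) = (o - 3)*(o - 2)*(o + 1)*(o^2 + 2*o - 8) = (o - 3)*(o - 2)^2*(o + 1)*(o + 4)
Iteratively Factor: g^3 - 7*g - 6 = (g + 2)*(g^2 - 2*g - 3) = (g + 1)*(g + 2)*(g - 3)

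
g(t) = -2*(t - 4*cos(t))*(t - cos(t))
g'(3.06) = -26.00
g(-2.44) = 2.06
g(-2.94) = 3.84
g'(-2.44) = -5.74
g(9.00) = -250.64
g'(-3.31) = 6.29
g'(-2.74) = -3.20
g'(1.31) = -11.33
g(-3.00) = 3.86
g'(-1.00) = -6.29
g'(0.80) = 6.02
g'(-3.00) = 0.10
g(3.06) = -57.17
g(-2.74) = 3.43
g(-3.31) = 2.94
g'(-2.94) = -0.79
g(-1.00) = -9.74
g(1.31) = -0.59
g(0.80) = 0.41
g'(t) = -2*(t - 4*cos(t))*(sin(t) + 1) - 2*(t - cos(t))*(4*sin(t) + 1) = -10*t*sin(t) - 4*t + 8*sin(2*t) + 10*cos(t)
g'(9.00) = -88.21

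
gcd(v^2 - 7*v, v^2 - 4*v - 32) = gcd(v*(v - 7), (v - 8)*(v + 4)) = 1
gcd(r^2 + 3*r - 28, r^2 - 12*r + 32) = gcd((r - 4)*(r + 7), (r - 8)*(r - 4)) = r - 4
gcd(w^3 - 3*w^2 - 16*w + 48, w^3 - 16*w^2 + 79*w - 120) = w - 3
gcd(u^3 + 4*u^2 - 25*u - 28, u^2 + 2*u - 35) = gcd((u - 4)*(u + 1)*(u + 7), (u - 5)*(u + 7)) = u + 7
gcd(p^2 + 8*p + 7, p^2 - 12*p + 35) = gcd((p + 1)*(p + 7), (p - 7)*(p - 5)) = 1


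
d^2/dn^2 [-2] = 0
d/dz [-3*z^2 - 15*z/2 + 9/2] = -6*z - 15/2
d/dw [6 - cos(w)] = sin(w)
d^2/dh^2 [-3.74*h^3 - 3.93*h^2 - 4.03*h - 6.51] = -22.44*h - 7.86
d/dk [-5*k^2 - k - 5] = -10*k - 1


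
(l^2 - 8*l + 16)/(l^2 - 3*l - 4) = (l - 4)/(l + 1)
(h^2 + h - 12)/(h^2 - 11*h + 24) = (h + 4)/(h - 8)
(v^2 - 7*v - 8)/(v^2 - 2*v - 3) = (v - 8)/(v - 3)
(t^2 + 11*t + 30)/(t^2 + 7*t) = (t^2 + 11*t + 30)/(t*(t + 7))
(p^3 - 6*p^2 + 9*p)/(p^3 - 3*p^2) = (p - 3)/p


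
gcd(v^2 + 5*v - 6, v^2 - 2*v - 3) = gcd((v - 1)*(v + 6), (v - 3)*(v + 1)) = 1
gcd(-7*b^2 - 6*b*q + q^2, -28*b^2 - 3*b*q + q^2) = -7*b + q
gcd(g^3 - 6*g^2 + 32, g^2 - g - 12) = g - 4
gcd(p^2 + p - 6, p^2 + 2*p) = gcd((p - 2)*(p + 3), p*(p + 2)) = 1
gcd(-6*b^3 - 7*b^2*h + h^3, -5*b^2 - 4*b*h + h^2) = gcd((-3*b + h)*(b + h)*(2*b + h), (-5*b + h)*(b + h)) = b + h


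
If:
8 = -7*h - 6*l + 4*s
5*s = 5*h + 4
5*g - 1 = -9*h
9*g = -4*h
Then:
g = -4/61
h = 9/61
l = -533/610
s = 289/305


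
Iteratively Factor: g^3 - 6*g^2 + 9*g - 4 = (g - 1)*(g^2 - 5*g + 4) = (g - 1)^2*(g - 4)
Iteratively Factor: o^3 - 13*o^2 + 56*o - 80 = (o - 4)*(o^2 - 9*o + 20) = (o - 4)^2*(o - 5)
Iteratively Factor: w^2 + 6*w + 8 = (w + 4)*(w + 2)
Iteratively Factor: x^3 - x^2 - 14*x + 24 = (x - 2)*(x^2 + x - 12) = (x - 2)*(x + 4)*(x - 3)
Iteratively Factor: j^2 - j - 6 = (j - 3)*(j + 2)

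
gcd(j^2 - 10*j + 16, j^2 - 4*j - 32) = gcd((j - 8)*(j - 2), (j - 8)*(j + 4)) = j - 8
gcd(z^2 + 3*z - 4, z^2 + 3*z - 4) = z^2 + 3*z - 4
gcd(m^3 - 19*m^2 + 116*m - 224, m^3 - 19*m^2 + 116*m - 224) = m^3 - 19*m^2 + 116*m - 224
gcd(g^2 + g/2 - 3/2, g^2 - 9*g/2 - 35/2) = 1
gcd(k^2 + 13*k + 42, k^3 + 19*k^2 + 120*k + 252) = k^2 + 13*k + 42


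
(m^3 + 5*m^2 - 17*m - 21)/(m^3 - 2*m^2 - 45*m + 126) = (m + 1)/(m - 6)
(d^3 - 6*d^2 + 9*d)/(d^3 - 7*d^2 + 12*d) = (d - 3)/(d - 4)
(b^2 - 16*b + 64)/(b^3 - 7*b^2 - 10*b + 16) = (b - 8)/(b^2 + b - 2)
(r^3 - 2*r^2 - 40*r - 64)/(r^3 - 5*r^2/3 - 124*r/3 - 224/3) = 3*(r + 2)/(3*r + 7)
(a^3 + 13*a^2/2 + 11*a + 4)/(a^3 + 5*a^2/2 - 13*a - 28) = (2*a + 1)/(2*a - 7)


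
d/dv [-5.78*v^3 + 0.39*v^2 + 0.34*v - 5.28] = -17.34*v^2 + 0.78*v + 0.34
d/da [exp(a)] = exp(a)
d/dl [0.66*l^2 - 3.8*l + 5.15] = 1.32*l - 3.8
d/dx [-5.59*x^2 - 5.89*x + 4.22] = -11.18*x - 5.89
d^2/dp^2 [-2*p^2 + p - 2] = -4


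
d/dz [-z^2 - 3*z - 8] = -2*z - 3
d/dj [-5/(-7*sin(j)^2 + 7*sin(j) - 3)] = 35*(1 - 2*sin(j))*cos(j)/(7*sin(j)^2 - 7*sin(j) + 3)^2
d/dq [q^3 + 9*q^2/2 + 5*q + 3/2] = 3*q^2 + 9*q + 5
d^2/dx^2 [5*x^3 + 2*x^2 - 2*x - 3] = 30*x + 4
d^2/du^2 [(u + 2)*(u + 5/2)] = 2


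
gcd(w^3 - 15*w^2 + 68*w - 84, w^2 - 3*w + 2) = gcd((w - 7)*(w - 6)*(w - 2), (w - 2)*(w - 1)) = w - 2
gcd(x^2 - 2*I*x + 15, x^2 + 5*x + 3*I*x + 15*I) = x + 3*I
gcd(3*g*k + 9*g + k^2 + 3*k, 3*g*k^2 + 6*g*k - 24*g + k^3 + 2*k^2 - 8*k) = 3*g + k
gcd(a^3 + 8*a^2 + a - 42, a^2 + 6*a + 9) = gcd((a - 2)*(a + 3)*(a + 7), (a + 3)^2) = a + 3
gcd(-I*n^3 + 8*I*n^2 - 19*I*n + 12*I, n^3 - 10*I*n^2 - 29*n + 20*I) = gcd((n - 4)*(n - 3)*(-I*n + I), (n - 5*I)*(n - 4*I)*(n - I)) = 1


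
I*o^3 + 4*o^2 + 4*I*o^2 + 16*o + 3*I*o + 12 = (o + 3)*(o - 4*I)*(I*o + I)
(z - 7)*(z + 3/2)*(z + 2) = z^3 - 7*z^2/2 - 43*z/2 - 21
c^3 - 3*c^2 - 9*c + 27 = (c - 3)^2*(c + 3)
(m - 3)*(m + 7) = m^2 + 4*m - 21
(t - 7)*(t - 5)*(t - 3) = t^3 - 15*t^2 + 71*t - 105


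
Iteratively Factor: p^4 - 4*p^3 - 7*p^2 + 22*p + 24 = (p + 1)*(p^3 - 5*p^2 - 2*p + 24) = (p + 1)*(p + 2)*(p^2 - 7*p + 12) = (p - 3)*(p + 1)*(p + 2)*(p - 4)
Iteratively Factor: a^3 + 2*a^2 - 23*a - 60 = (a + 4)*(a^2 - 2*a - 15) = (a + 3)*(a + 4)*(a - 5)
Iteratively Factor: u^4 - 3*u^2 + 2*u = (u - 1)*(u^3 + u^2 - 2*u) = u*(u - 1)*(u^2 + u - 2) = u*(u - 1)*(u + 2)*(u - 1)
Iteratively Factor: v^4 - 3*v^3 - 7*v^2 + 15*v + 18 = (v + 2)*(v^3 - 5*v^2 + 3*v + 9) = (v + 1)*(v + 2)*(v^2 - 6*v + 9) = (v - 3)*(v + 1)*(v + 2)*(v - 3)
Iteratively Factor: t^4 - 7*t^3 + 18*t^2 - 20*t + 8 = (t - 1)*(t^3 - 6*t^2 + 12*t - 8) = (t - 2)*(t - 1)*(t^2 - 4*t + 4) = (t - 2)^2*(t - 1)*(t - 2)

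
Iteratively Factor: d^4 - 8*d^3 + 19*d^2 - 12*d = (d - 1)*(d^3 - 7*d^2 + 12*d) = d*(d - 1)*(d^2 - 7*d + 12) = d*(d - 4)*(d - 1)*(d - 3)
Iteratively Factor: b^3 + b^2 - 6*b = (b)*(b^2 + b - 6) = b*(b + 3)*(b - 2)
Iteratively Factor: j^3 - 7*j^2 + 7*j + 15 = (j - 3)*(j^2 - 4*j - 5) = (j - 3)*(j + 1)*(j - 5)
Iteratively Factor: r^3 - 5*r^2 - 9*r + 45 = (r - 3)*(r^2 - 2*r - 15) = (r - 5)*(r - 3)*(r + 3)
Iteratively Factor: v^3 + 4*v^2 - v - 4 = (v + 4)*(v^2 - 1) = (v - 1)*(v + 4)*(v + 1)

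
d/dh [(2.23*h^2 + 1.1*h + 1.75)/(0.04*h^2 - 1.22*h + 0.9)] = (-2.7646*h^2 + 3.874*h + 3.125)/(0.0016*h^4 - 0.0976*h^3 + 1.5604*h^2 - 2.196*h + 0.81)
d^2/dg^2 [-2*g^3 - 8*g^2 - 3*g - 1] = -12*g - 16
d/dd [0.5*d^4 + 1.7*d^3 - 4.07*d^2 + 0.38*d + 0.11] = 2.0*d^3 + 5.1*d^2 - 8.14*d + 0.38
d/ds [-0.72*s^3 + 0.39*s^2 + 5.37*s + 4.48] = -2.16*s^2 + 0.78*s + 5.37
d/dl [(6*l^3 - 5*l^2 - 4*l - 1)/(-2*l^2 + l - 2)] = (-12*l^4 + 12*l^3 - 49*l^2 + 16*l + 9)/(4*l^4 - 4*l^3 + 9*l^2 - 4*l + 4)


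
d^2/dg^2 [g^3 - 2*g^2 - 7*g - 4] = 6*g - 4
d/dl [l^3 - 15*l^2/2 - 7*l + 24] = 3*l^2 - 15*l - 7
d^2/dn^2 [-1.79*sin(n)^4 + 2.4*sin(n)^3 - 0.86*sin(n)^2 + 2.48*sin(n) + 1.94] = 28.64*sin(n)^4 - 21.6*sin(n)^3 - 18.04*sin(n)^2 + 11.92*sin(n) - 1.72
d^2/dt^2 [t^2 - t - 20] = 2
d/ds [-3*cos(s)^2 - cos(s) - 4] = (6*cos(s) + 1)*sin(s)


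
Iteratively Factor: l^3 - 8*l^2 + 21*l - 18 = (l - 2)*(l^2 - 6*l + 9) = (l - 3)*(l - 2)*(l - 3)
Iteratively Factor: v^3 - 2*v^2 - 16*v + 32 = (v - 4)*(v^2 + 2*v - 8) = (v - 4)*(v - 2)*(v + 4)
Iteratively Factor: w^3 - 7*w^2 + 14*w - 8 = (w - 2)*(w^2 - 5*w + 4) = (w - 2)*(w - 1)*(w - 4)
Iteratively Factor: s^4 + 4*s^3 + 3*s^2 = (s)*(s^3 + 4*s^2 + 3*s) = s*(s + 1)*(s^2 + 3*s) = s*(s + 1)*(s + 3)*(s)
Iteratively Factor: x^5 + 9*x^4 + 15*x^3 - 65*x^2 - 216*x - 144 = (x + 3)*(x^4 + 6*x^3 - 3*x^2 - 56*x - 48) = (x + 3)*(x + 4)*(x^3 + 2*x^2 - 11*x - 12) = (x + 3)*(x + 4)^2*(x^2 - 2*x - 3) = (x + 1)*(x + 3)*(x + 4)^2*(x - 3)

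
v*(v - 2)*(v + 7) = v^3 + 5*v^2 - 14*v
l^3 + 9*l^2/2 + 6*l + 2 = (l + 1/2)*(l + 2)^2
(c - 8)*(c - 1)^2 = c^3 - 10*c^2 + 17*c - 8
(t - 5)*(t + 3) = t^2 - 2*t - 15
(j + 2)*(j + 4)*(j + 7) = j^3 + 13*j^2 + 50*j + 56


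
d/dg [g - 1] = 1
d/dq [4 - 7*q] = -7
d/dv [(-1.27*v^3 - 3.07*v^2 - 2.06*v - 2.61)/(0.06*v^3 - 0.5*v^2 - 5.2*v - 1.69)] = (0.8192*v^4 + 13.4552*v^3 + 21.8427*v^2 + 7.7666*v - 10.0906)/(0.0036*v^6 - 0.06*v^5 - 0.374*v^4 + 4.9972*v^3 + 28.73*v^2 + 17.576*v + 2.8561)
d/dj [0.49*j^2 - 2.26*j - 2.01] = 0.98*j - 2.26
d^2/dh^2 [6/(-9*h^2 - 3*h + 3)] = 4*(9*h^2 + 3*h - (6*h + 1)^2 - 3)/(3*h^2 + h - 1)^3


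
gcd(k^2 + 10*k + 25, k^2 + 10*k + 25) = k^2 + 10*k + 25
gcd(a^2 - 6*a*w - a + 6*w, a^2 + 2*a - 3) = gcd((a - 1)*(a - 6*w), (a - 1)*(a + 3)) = a - 1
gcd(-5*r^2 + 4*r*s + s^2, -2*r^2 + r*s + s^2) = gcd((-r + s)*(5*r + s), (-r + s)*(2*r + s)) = r - s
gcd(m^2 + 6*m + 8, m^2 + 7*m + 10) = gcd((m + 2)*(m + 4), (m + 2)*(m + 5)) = m + 2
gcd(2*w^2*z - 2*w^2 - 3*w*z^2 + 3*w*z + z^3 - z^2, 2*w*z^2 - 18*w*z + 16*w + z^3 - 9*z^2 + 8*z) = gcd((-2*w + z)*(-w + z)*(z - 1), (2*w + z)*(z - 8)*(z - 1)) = z - 1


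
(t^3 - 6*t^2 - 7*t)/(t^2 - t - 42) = t*(t + 1)/(t + 6)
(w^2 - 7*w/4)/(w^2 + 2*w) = (w - 7/4)/(w + 2)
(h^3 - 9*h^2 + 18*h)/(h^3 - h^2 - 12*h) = (-h^2 + 9*h - 18)/(-h^2 + h + 12)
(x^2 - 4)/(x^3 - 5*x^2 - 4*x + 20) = 1/(x - 5)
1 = 1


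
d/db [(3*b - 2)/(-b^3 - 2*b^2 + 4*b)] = 2*(3*b^3 - 4*b + 4)/(b^2*(b^4 + 4*b^3 - 4*b^2 - 16*b + 16))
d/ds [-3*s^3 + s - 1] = 1 - 9*s^2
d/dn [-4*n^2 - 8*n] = -8*n - 8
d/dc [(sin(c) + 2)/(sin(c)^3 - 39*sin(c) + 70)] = (-2*sin(c)^3 - 6*sin(c)^2 + 148)*cos(c)/(sin(c)^3 - 39*sin(c) + 70)^2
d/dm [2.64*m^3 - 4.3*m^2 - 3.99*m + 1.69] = 7.92*m^2 - 8.6*m - 3.99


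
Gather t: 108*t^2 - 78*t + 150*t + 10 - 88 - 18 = 108*t^2 + 72*t - 96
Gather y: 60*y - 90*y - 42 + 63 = 21 - 30*y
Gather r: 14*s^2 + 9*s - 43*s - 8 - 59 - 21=14*s^2 - 34*s - 88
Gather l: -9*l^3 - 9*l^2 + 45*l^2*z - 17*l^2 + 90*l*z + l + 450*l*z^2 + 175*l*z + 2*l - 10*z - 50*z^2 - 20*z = -9*l^3 + l^2*(45*z - 26) + l*(450*z^2 + 265*z + 3) - 50*z^2 - 30*z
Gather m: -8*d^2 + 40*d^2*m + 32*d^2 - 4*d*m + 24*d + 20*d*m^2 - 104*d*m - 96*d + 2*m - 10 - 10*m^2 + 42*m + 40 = 24*d^2 - 72*d + m^2*(20*d - 10) + m*(40*d^2 - 108*d + 44) + 30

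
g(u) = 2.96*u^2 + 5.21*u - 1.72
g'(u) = 5.92*u + 5.21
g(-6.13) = 77.57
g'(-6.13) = -31.08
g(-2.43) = 3.10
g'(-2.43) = -9.18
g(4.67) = 87.17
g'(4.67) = 32.86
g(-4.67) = 38.50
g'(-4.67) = -22.44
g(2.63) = 32.46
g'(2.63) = 20.78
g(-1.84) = -1.29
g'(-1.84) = -5.68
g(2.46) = 29.01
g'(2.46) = 19.77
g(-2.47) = 3.47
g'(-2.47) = -9.41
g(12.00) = 487.04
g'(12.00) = 76.25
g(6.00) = 136.10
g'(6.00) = 40.73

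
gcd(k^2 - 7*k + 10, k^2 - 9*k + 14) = k - 2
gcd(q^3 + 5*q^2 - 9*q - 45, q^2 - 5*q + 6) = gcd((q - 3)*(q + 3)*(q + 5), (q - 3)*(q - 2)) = q - 3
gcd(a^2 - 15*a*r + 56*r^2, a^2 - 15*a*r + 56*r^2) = a^2 - 15*a*r + 56*r^2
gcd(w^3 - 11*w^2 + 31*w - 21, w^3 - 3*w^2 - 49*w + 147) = w^2 - 10*w + 21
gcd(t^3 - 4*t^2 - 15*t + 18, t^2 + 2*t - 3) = t^2 + 2*t - 3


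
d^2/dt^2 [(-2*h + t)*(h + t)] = 2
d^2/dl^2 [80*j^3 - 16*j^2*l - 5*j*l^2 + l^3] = -10*j + 6*l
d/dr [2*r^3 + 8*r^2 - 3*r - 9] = 6*r^2 + 16*r - 3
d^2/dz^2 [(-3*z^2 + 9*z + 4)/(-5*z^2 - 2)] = 2*(-225*z^3 - 390*z^2 + 270*z + 52)/(125*z^6 + 150*z^4 + 60*z^2 + 8)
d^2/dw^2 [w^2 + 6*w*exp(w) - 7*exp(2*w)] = 6*w*exp(w) - 28*exp(2*w) + 12*exp(w) + 2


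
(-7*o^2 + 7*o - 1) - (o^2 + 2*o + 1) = -8*o^2 + 5*o - 2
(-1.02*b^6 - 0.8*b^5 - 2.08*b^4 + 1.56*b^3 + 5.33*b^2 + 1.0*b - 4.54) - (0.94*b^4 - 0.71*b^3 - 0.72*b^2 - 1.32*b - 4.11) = -1.02*b^6 - 0.8*b^5 - 3.02*b^4 + 2.27*b^3 + 6.05*b^2 + 2.32*b - 0.43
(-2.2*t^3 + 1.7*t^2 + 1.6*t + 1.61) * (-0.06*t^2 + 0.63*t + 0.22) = 0.132*t^5 - 1.488*t^4 + 0.491*t^3 + 1.2854*t^2 + 1.3663*t + 0.3542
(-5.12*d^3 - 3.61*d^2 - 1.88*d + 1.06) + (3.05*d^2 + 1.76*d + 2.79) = -5.12*d^3 - 0.56*d^2 - 0.12*d + 3.85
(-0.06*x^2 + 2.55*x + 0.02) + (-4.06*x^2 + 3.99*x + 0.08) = -4.12*x^2 + 6.54*x + 0.1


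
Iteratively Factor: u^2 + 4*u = (u)*(u + 4)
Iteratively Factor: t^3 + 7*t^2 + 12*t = (t + 3)*(t^2 + 4*t) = (t + 3)*(t + 4)*(t)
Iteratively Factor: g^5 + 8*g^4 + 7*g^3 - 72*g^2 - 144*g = (g + 4)*(g^4 + 4*g^3 - 9*g^2 - 36*g) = (g - 3)*(g + 4)*(g^3 + 7*g^2 + 12*g) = g*(g - 3)*(g + 4)*(g^2 + 7*g + 12) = g*(g - 3)*(g + 3)*(g + 4)*(g + 4)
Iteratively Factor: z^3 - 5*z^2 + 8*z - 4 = (z - 1)*(z^2 - 4*z + 4) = (z - 2)*(z - 1)*(z - 2)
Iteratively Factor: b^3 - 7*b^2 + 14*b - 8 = (b - 2)*(b^2 - 5*b + 4) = (b - 4)*(b - 2)*(b - 1)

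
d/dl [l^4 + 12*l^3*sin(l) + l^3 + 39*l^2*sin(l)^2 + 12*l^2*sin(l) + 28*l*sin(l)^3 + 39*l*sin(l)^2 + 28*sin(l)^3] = 12*l^3*cos(l) + 4*l^3 + 36*l^2*sin(l) + 39*l^2*sin(2*l) + 12*l^2*cos(l) + 3*l^2 + 84*l*sin(l)^2*cos(l) + 78*l*sin(l)^2 + 24*l*sin(l) + 39*l*sin(2*l) + 28*sin(l)^3 + 84*sin(l)^2*cos(l) + 39*sin(l)^2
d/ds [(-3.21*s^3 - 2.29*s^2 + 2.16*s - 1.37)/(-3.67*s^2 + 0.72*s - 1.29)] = (11.7807*s^4 - 4.6224*s^3 + 18.7011*s^2 - 4.1476*s - 1.8)/(13.4689*s^4 - 5.2848*s^3 + 9.987*s^2 - 1.8576*s + 1.6641)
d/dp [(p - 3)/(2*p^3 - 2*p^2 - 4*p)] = (-p*(-p^2 + p + 2) + (p - 3)*(-3*p^2 + 2*p + 2))/(2*p^2*(-p^2 + p + 2)^2)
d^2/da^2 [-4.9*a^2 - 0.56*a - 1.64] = -9.80000000000000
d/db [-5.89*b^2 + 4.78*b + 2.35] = 4.78 - 11.78*b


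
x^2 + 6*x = x*(x + 6)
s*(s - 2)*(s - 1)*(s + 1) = s^4 - 2*s^3 - s^2 + 2*s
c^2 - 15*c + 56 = (c - 8)*(c - 7)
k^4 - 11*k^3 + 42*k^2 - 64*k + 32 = (k - 4)^2*(k - 2)*(k - 1)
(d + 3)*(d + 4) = d^2 + 7*d + 12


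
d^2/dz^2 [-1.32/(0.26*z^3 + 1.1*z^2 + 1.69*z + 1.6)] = ((2.0592*z + 2.904)*(0.26*z^3 + 1.1*z^2 + 1.69*z + 1.6) - 1.32*(0.78*z^2 + 2.2*z + 1.69)*(1.56*z^2 + 4.4*z + 3.38))/(0.26*z^3 + 1.1*z^2 + 1.69*z + 1.6)^3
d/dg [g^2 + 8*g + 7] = 2*g + 8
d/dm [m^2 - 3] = 2*m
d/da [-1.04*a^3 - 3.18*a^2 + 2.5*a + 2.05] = -3.12*a^2 - 6.36*a + 2.5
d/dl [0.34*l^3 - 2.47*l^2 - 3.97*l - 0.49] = 1.02*l^2 - 4.94*l - 3.97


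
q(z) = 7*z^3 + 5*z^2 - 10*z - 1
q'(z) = 21*z^2 + 10*z - 10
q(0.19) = -2.67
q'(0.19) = -7.34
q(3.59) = 351.42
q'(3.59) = 296.55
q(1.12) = 3.91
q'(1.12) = 27.54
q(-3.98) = -323.31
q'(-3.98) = 282.85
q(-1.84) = -9.28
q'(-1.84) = 42.70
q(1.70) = 30.84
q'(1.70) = 67.69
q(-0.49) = 4.28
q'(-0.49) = -9.86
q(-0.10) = 0.04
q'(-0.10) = -10.79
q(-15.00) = -22351.00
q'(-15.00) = 4565.00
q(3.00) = 203.00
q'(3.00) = 209.00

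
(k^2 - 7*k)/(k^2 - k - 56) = k*(7 - k)/(-k^2 + k + 56)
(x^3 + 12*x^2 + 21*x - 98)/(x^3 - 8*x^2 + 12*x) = (x^2 + 14*x + 49)/(x*(x - 6))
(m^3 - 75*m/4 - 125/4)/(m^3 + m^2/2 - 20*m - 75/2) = (m + 5/2)/(m + 3)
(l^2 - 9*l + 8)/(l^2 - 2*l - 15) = (-l^2 + 9*l - 8)/(-l^2 + 2*l + 15)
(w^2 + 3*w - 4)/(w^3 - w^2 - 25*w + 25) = (w + 4)/(w^2 - 25)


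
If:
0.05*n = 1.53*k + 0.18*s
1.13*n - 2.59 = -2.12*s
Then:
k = 0.0749031175892186 - 0.178957718780728*s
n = 2.29203539823009 - 1.87610619469027*s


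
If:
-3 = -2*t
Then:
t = 3/2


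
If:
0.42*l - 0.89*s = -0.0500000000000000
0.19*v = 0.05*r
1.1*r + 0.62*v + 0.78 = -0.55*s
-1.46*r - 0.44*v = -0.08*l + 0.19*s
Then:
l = -3.19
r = 0.01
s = -1.45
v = 0.00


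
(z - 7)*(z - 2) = z^2 - 9*z + 14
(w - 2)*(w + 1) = w^2 - w - 2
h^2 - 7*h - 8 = (h - 8)*(h + 1)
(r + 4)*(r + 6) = r^2 + 10*r + 24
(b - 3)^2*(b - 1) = b^3 - 7*b^2 + 15*b - 9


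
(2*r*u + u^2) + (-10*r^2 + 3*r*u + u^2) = -10*r^2 + 5*r*u + 2*u^2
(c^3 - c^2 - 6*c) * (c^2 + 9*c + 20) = c^5 + 8*c^4 + 5*c^3 - 74*c^2 - 120*c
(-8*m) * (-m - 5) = 8*m^2 + 40*m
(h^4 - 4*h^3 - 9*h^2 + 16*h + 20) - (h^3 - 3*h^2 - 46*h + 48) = h^4 - 5*h^3 - 6*h^2 + 62*h - 28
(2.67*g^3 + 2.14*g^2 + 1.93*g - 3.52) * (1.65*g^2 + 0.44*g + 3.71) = 4.4055*g^5 + 4.7058*g^4 + 14.0318*g^3 + 2.9806*g^2 + 5.6115*g - 13.0592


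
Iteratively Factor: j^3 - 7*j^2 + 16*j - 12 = (j - 2)*(j^2 - 5*j + 6) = (j - 2)^2*(j - 3)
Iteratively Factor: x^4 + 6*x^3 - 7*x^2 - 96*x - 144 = (x - 4)*(x^3 + 10*x^2 + 33*x + 36) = (x - 4)*(x + 4)*(x^2 + 6*x + 9) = (x - 4)*(x + 3)*(x + 4)*(x + 3)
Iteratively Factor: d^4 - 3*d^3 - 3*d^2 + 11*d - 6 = (d + 2)*(d^3 - 5*d^2 + 7*d - 3) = (d - 1)*(d + 2)*(d^2 - 4*d + 3) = (d - 1)^2*(d + 2)*(d - 3)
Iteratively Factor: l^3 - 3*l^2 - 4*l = (l)*(l^2 - 3*l - 4) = l*(l + 1)*(l - 4)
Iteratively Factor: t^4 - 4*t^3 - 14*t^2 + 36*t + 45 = (t - 3)*(t^3 - t^2 - 17*t - 15) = (t - 3)*(t + 3)*(t^2 - 4*t - 5) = (t - 3)*(t + 1)*(t + 3)*(t - 5)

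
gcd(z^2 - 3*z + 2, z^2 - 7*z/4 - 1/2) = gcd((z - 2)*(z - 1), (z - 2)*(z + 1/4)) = z - 2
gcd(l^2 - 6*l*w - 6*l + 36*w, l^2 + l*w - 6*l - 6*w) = l - 6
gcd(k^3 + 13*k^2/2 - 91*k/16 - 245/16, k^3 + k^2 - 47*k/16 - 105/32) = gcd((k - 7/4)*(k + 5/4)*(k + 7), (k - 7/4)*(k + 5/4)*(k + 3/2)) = k^2 - k/2 - 35/16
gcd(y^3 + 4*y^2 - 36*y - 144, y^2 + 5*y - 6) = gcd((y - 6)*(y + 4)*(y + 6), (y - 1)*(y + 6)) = y + 6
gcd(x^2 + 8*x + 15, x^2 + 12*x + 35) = x + 5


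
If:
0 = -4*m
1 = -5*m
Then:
No Solution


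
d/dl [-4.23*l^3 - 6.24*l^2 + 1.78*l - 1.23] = -12.69*l^2 - 12.48*l + 1.78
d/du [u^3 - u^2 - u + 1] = 3*u^2 - 2*u - 1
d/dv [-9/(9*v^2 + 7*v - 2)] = 9*(18*v + 7)/(9*v^2 + 7*v - 2)^2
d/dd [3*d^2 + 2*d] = 6*d + 2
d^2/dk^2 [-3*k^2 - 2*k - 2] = -6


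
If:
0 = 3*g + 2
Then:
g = -2/3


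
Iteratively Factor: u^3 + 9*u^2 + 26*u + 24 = (u + 3)*(u^2 + 6*u + 8) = (u + 3)*(u + 4)*(u + 2)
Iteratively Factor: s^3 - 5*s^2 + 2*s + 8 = (s + 1)*(s^2 - 6*s + 8) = (s - 4)*(s + 1)*(s - 2)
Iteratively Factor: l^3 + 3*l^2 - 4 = (l + 2)*(l^2 + l - 2) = (l + 2)^2*(l - 1)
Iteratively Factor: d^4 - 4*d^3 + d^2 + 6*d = (d - 2)*(d^3 - 2*d^2 - 3*d) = (d - 2)*(d + 1)*(d^2 - 3*d) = (d - 3)*(d - 2)*(d + 1)*(d)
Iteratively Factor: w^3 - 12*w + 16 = (w - 2)*(w^2 + 2*w - 8) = (w - 2)*(w + 4)*(w - 2)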